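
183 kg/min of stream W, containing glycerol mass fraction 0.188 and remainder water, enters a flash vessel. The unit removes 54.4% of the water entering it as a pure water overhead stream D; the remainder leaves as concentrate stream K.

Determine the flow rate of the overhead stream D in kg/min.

water entering = 183×0.812 = 148.6 kg/min; overhead removed = 0.544×148.6 = 80.836 kg/min.

80.84 kg/min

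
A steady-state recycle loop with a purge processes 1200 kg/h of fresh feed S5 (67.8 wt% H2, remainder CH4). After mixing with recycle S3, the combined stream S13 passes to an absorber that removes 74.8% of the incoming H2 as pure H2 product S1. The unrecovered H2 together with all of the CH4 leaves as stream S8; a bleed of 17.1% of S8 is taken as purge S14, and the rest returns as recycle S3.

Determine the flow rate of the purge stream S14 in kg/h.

430.7 kg/h

CH4 enters only via S5 and leaves only via the purge: 1200×0.322 = 0.171×(CH4 in S8), and the absorber passes all CH4, so CH4 in S13 = CH4 in S8 = 2259.6 kg/h.
H2 in S13: m_A = 1200×0.678 + (1−0.171)·(1−0.748)·m_A, so m_A = 813.6/0.7911 = 1028.5 kg/h.
S8 = (1−0.748)×1028.5 + 2259.6 = 2518.8 kg/h.
Purge S14 = 0.171×2518.8 = 430.72 kg/h.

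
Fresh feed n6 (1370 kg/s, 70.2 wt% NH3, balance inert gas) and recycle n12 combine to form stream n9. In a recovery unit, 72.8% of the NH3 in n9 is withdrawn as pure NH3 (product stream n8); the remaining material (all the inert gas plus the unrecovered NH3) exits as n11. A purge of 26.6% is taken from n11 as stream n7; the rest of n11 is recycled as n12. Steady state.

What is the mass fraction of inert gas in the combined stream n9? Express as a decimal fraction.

inert gas enters only via n6 and leaves only via the purge: 1370×0.298 = 0.266×(inert gas in n11), and the recovery unit passes all inert gas, so inert gas in n9 = inert gas in n11 = 1534.8 kg/s.
NH3 in n9: m_A = 1370×0.702 + (1−0.266)·(1−0.728)·m_A, so m_A = 961.74/0.8004 = 1201.6 kg/s.
n9 = 1201.6 + 1534.8 = 2736.5 kg/s.
inert gas fraction in n9 = 1534.8/2736.5 = 0.561.

0.561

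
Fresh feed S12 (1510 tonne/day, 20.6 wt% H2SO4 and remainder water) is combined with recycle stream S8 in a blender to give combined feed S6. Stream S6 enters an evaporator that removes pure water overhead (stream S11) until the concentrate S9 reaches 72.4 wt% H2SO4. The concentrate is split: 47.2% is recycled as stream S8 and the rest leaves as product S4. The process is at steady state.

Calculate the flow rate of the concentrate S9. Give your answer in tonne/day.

Overall H2SO4 balance (none leaves overhead): H2SO4 in fresh feed = H2SO4 in product, i.e. 1510×0.206 = (1−0.472)·S9·0.724.
S9 = 311.06/(0.724×0.528) = 813.71 tonne/day.

813.7 tonne/day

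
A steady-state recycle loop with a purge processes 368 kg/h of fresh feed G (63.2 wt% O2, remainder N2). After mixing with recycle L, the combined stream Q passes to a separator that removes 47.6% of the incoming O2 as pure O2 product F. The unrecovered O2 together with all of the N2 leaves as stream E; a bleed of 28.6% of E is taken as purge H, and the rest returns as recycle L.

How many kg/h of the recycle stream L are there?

N2 enters only via G and leaves only via the purge: 368×0.368 = 0.286×(N2 in E), and the separator passes all N2, so N2 in Q = N2 in E = 473.51 kg/h.
O2 in Q: m_A = 368×0.632 + (1−0.286)·(1−0.476)·m_A, so m_A = 232.58/0.6259 = 371.61 kg/h.
E = (1−0.476)×371.61 + 473.51 = 668.23 kg/h.
Recycle L = (1−0.286)×668.23 = 477.12 kg/h.

477.1 kg/h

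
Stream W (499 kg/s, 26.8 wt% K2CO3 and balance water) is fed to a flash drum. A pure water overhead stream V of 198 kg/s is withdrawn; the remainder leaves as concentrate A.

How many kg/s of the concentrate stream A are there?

301 kg/s

Concentrate = 499 − 198 = 301 kg/s.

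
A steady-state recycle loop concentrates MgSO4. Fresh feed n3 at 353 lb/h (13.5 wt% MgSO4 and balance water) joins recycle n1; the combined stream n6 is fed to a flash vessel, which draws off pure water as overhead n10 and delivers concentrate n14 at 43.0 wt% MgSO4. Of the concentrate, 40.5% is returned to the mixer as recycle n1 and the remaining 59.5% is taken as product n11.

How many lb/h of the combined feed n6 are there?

428.4 lb/h

Overall MgSO4 balance (none leaves overhead): MgSO4 in fresh feed = MgSO4 in product, i.e. 353×0.135 = (1−0.405)·n14·0.430.
n14 = 47.655/(0.430×0.595) = 186.26 lb/h.
Recycle n1 = 0.405×186.26 = 75.436 lb/h.
Combined feed n6 = 353 + 75.436 = 428.44 lb/h.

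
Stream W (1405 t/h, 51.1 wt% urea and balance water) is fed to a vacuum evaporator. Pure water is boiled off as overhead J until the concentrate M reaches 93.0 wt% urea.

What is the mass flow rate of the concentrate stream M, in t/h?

772 t/h

urea is conserved: 1405×0.511 = 717.96 t/h all reports to the concentrate.
Concentrate = 717.96/(target fraction) = 771.99 t/h.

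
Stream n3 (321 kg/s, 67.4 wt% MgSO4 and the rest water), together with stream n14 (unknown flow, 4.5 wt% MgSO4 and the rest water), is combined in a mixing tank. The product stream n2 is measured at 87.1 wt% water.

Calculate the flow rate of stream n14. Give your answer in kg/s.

2083 kg/s

Let n14 be the unknown flow. Total out = 321 + n14.
water balance: 104.65 + 0.955·n14 = 0.871·(321 + n14)
(0.955 − 0.871)·n14 = 0.871×321 − 104.65 = 174.94
n14 = 174.94 / 0.084 = 2082.7 kg/s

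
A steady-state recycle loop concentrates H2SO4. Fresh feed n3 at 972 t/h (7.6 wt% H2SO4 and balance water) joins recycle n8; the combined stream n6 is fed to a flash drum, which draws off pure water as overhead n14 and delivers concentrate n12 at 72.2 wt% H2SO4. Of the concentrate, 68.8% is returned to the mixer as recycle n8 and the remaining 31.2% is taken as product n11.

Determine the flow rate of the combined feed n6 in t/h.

1198 t/h

Overall H2SO4 balance (none leaves overhead): H2SO4 in fresh feed = H2SO4 in product, i.e. 972×0.076 = (1−0.688)·n12·0.722.
n12 = 73.872/(0.722×0.312) = 327.94 t/h.
Recycle n8 = 0.688×327.94 = 225.62 t/h.
Combined feed n6 = 972 + 225.62 = 1197.6 t/h.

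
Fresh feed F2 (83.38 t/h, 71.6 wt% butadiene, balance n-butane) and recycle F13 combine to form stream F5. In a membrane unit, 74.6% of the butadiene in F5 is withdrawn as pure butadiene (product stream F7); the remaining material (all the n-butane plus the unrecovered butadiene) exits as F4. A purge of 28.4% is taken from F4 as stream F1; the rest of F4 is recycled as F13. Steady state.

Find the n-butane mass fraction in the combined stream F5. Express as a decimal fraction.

0.533

n-butane enters only via F2 and leaves only via the purge: 83.38×0.284 = 0.284×(n-butane in F4), and the membrane unit passes all n-butane, so n-butane in F5 = n-butane in F4 = 83.38 t/h.
butadiene in F5: m_A = 83.38×0.716 + (1−0.284)·(1−0.746)·m_A, so m_A = 59.7/0.8181 = 72.971 t/h.
F5 = 72.971 + 83.38 = 156.35 t/h.
n-butane fraction in F5 = 83.38/156.35 = 0.533.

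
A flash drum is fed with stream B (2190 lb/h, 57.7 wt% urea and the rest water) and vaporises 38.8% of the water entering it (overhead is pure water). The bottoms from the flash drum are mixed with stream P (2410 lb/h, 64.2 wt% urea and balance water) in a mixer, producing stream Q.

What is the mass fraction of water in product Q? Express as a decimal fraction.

0.337

Vapour removed = 0.388×0.423×2190 = 359.43 lb/h; concentrate = 1830.6 lb/h.
water reaching the mixer = 566.94 (from concentrate) + 2410×0.358 = 1429.7 lb/h.
Product flow = 1830.6 + 2410 = 4240.6 lb/h; water fraction = 0.337.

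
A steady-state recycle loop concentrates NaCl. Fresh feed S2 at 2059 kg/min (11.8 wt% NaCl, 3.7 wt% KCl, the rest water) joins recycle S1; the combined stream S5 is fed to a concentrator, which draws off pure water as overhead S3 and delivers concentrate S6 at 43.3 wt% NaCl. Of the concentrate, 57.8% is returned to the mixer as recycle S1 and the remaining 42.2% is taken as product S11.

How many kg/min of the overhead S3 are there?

Overall NaCl balance (none leaves overhead): NaCl in fresh feed = NaCl in product, i.e. 2059×0.118 = (1−0.578)·S6·0.433.
S6 = 242.96/(0.433×0.422) = 1329.7 kg/min.
Recycle S1 = 0.578×1329.7 = 768.54 kg/min.
Combined feed S5 = 2059 + 768.54 = 2827.5 kg/min.
Overhead S3 = S5 − S6 = 2827.5 − 1329.7 = 1497.9 kg/min.

1498 kg/min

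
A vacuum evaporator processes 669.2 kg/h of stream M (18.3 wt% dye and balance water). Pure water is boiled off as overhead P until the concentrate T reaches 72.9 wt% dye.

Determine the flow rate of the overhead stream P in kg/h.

501.2 kg/h

dye is conserved: 669.2×0.183 = 122.46 kg/h all reports to the concentrate.
Concentrate = 122.46/(target fraction) = 167.99 kg/h.
Overhead = 669.2 − 167.99 = 501.21 kg/h.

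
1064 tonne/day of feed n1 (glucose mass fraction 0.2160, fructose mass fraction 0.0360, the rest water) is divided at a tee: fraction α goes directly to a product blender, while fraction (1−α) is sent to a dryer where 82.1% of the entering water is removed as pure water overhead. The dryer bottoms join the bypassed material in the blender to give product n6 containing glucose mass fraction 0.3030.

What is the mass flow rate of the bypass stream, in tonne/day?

566.5 tonne/day

All 1064×0.216 = 229.82 tonne/day of glucose reaches n6, so n6 = 229.82/0.303 = 758.5 tonne/day and vapour = 305.5 tonne/day.
The evaporator receives (1−α)·1064 of feed at 0.748 water and removes 0.821 of that water:
0.821×0.748×(1−α)×1064 = 305.5
(1−α) = 305.5/653.41 = 0.4676;  α = 0.5324.
Bypass flow = 0.5324×1064 = 566.52 tonne/day.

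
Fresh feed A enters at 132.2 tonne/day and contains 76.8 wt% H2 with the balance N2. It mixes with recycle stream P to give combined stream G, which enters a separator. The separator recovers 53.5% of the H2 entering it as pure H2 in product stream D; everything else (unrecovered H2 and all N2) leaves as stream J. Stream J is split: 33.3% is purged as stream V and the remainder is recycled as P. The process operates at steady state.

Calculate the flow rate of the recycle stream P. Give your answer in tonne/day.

107.1 tonne/day

N2 enters only via A and leaves only via the purge: 132.2×0.232 = 0.333×(N2 in J), and the separator passes all N2, so N2 in G = N2 in J = 92.103 tonne/day.
H2 in G: m_A = 132.2×0.768 + (1−0.333)·(1−0.535)·m_A, so m_A = 101.53/0.6898 = 147.18 tonne/day.
J = (1−0.535)×147.18 + 92.103 = 160.54 tonne/day.
Recycle P = (1−0.333)×160.54 = 107.08 tonne/day.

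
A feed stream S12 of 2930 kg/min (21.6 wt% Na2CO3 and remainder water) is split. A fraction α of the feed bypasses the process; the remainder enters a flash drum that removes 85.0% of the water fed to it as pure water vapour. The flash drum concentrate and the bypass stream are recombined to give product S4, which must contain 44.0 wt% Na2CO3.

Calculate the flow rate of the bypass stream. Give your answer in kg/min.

691.7 kg/min

All 2930×0.216 = 632.88 kg/min of Na2CO3 reaches S4, so S4 = 632.88/0.440 = 1438.4 kg/min and vapour = 1491.6 kg/min.
The evaporator receives (1−α)·2930 of feed at 0.784 water and removes 0.850 of that water:
0.850×0.784×(1−α)×2930 = 1491.6
(1−α) = 1491.6/1952.6 = 0.7639;  α = 0.2361.
Bypass flow = 0.2361×2930 = 691.65 kg/min.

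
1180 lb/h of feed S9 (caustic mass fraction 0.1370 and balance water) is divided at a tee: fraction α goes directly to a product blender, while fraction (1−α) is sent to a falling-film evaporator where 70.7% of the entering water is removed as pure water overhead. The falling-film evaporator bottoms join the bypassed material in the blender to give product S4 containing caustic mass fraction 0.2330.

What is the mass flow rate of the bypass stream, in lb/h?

All 1180×0.137 = 161.66 lb/h of caustic reaches S4, so S4 = 161.66/0.233 = 693.82 lb/h and vapour = 486.18 lb/h.
The evaporator receives (1−α)·1180 of feed at 0.863 water and removes 0.707 of that water:
0.707×0.863×(1−α)×1180 = 486.18
(1−α) = 486.18/719.97 = 0.6753;  α = 0.3247.
Bypass flow = 0.3247×1180 = 383.17 lb/h.

383.2 lb/h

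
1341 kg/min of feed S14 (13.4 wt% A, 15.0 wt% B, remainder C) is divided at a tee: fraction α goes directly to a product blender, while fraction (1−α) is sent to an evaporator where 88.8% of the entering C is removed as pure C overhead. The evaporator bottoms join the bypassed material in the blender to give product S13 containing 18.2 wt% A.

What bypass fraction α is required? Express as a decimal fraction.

All 1341×0.134 = 179.69 kg/min of A reaches S13, so S13 = 179.69/0.182 = 987.33 kg/min and vapour = 353.67 kg/min.
The evaporator receives (1−α)·1341 of feed at 0.716 C and removes 0.888 of that C:
0.888×0.716×(1−α)×1341 = 353.67
(1−α) = 353.67/852.62 = 0.4148;  α = 0.5852.

0.585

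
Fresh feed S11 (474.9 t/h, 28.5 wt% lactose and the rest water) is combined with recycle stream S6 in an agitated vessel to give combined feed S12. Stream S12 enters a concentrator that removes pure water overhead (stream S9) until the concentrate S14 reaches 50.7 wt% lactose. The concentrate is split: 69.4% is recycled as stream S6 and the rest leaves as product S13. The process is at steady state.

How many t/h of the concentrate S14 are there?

872.4 t/h

Overall lactose balance (none leaves overhead): lactose in fresh feed = lactose in product, i.e. 474.9×0.285 = (1−0.694)·S14·0.507.
S14 = 135.35/(0.507×0.306) = 872.4 t/h.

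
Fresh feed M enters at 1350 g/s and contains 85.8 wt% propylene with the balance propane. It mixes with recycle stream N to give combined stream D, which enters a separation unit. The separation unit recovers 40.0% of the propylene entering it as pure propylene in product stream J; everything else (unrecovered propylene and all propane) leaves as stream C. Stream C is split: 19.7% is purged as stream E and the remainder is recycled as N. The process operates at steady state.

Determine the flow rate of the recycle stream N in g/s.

1858 g/s

propane enters only via M and leaves only via the purge: 1350×0.142 = 0.197×(propane in C), and the separation unit passes all propane, so propane in D = propane in C = 973.1 g/s.
propylene in D: m_A = 1350×0.858 + (1−0.197)·(1−0.400)·m_A, so m_A = 1158.3/0.5182 = 2235.2 g/s.
C = (1−0.400)×2235.2 + 973.1 = 2314.2 g/s.
Recycle N = (1−0.197)×2314.2 = 1858.3 g/s.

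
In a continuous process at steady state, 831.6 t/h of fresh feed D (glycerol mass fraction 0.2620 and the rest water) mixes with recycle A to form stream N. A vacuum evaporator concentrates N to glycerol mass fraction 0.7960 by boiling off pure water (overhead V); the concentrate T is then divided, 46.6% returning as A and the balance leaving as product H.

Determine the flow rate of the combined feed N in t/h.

1070 t/h

Overall glycerol balance (none leaves overhead): glycerol in fresh feed = glycerol in product, i.e. 831.6×0.262 = (1−0.466)·T·0.796.
T = 217.88/(0.796×0.534) = 512.58 t/h.
Recycle A = 0.466×512.58 = 238.86 t/h.
Combined feed N = 831.6 + 238.86 = 1070.5 t/h.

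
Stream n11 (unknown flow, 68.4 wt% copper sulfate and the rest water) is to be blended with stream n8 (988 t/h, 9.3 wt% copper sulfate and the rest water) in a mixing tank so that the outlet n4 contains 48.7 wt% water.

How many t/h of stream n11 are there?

2427 t/h

Let n11 be the unknown flow. Total out = 988 + n11.
water balance: 896.12 + 0.316·n11 = 0.487·(988 + n11)
(0.316 − 0.487)·n11 = 0.487×988 − 896.12 = -414.96
n11 = -414.96 / -0.171 = 2426.7 t/h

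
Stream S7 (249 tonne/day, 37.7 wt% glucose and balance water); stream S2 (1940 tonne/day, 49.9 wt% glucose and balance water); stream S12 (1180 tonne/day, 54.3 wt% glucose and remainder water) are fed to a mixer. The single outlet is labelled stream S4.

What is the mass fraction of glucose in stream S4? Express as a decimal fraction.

Total flow out = 249 + 1940 + 1180 = 3369 tonne/day.
glucose in = 249×0.377 + 1940×0.499 + 1180×0.543 = 1702.7 tonne/day.
glucose mass fraction in S4 = 1702.7/3369 = 0.505.

0.505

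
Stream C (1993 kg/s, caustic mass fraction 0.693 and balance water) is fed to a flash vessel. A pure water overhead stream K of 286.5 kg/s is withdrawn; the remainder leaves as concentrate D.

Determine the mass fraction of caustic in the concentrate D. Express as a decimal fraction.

0.809

caustic is not removed: 1993×0.693 = 1381.1 kg/s of caustic enters D.
Concentrate = 1993 − 286.5 = 1706.5 kg/s.
Mass fraction = 1381.1/1706.5 = 0.809.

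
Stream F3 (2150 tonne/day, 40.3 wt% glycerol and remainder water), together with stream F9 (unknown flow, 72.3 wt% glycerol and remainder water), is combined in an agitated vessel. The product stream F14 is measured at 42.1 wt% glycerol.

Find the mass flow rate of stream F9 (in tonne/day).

Let F9 be the unknown flow. Total out = 2150 + F9.
glycerol balance: 866.45 + 0.723·F9 = 0.421·(2150 + F9)
(0.723 − 0.421)·F9 = 0.421×2150 − 866.45 = 38.7
F9 = 38.7 / 0.302 = 128.15 tonne/day

128.1 tonne/day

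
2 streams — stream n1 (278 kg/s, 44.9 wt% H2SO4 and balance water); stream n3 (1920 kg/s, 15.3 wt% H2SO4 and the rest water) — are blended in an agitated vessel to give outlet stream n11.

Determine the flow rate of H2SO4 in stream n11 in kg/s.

H2SO4 out = H2SO4 in = 278×0.449 + 1920×0.153 = 418.58 kg/s.

418.6 kg/s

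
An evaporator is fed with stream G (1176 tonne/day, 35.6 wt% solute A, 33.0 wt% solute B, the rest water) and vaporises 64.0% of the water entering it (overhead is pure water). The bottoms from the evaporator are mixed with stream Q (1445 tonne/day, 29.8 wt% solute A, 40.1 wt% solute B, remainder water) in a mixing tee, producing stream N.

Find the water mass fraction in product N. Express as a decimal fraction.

Vapour removed = 0.640×0.314×1176 = 236.33 tonne/day; concentrate = 939.67 tonne/day.
water reaching the mixer = 132.94 (from concentrate) + 1445×0.301 = 567.88 tonne/day.
Product flow = 939.67 + 1445 = 2384.7 tonne/day; water fraction = 0.238.

0.238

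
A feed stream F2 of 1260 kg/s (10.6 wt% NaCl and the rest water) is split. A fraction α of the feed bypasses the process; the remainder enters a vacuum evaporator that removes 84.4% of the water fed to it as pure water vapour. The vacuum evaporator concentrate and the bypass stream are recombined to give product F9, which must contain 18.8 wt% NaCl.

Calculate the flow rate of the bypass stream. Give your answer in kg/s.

All 1260×0.106 = 133.56 kg/s of NaCl reaches F9, so F9 = 133.56/0.188 = 710.43 kg/s and vapour = 549.57 kg/s.
The evaporator receives (1−α)·1260 of feed at 0.894 water and removes 0.844 of that water:
0.844×0.894×(1−α)×1260 = 549.57
(1−α) = 549.57/950.72 = 0.5781;  α = 0.4219.
Bypass flow = 0.4219×1260 = 531.64 kg/s.

531.6 kg/s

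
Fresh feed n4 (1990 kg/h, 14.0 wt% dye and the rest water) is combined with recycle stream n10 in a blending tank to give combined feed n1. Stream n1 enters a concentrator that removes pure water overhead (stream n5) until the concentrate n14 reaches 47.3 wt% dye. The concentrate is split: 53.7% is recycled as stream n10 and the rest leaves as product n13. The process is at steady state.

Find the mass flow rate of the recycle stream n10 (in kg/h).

683.1 kg/h

Overall dye balance (none leaves overhead): dye in fresh feed = dye in product, i.e. 1990×0.140 = (1−0.537)·n14·0.473.
n14 = 278.6/(0.473×0.463) = 1272.2 kg/h.
Recycle n10 = 0.537×1272.2 = 683.15 kg/h.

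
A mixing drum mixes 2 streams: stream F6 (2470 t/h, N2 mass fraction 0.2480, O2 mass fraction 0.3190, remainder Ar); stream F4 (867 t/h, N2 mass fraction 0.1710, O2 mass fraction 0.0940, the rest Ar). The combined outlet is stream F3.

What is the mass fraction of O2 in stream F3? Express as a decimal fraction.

Total flow out = 2470 + 867 = 3337 t/h.
O2 in = 2470×0.319 + 867×0.094 = 869.43 t/h.
O2 mass fraction in F3 = 869.43/3337 = 0.2605.

0.2605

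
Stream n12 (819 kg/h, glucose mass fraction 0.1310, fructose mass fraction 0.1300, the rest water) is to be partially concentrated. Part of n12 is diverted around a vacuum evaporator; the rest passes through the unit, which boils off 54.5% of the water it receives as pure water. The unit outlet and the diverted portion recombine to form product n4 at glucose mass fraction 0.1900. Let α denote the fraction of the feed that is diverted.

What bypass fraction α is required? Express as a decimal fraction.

All 819×0.131 = 107.29 kg/h of glucose reaches n4, so n4 = 107.29/0.190 = 564.68 kg/h and vapour = 254.32 kg/h.
The evaporator receives (1−α)·819 of feed at 0.739 water and removes 0.545 of that water:
0.545×0.739×(1−α)×819 = 254.32
(1−α) = 254.32/329.86 = 0.7710;  α = 0.2290.

0.229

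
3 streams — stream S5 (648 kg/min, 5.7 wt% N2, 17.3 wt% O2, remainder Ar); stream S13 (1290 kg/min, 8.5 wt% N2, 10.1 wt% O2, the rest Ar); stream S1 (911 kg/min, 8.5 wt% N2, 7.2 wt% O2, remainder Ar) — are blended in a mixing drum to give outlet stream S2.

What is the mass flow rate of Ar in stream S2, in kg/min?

2317 kg/min

Ar out = Ar in = 648×0.770 + 1290×0.814 + 911×0.843 = 2317 kg/min.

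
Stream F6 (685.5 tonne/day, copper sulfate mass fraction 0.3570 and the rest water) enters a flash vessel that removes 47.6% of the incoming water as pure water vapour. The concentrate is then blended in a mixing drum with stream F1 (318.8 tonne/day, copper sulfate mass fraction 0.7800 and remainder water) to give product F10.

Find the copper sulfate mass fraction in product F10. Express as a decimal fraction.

0.6210

Vapour removed = 0.476×0.643×685.5 = 209.81 tonne/day; concentrate = 475.69 tonne/day.
copper sulfate reaching the mixer = 244.72 (from concentrate) + 318.8×0.780 = 493.39 tonne/day.
Product flow = 475.69 + 318.8 = 794.49 tonne/day; copper sulfate fraction = 0.6210.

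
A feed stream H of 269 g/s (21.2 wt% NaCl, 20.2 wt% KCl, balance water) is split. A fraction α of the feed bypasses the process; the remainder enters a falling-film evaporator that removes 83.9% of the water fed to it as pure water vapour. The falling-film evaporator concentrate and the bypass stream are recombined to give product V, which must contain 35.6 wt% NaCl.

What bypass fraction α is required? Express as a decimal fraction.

All 269×0.212 = 57.028 g/s of NaCl reaches V, so V = 57.028/0.356 = 160.19 g/s and vapour = 108.81 g/s.
The evaporator receives (1−α)·269 of feed at 0.586 water and removes 0.839 of that water:
0.839×0.586×(1−α)×269 = 108.81
(1−α) = 108.81/132.25 = 0.8227;  α = 0.1773.

0.177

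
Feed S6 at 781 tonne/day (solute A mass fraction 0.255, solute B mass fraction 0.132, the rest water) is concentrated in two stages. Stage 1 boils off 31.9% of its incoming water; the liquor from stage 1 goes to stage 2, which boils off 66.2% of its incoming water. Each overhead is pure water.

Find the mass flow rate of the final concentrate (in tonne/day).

water in feed = 781×0.613 = 478.75 tonne/day.
After stage 1: water left = (1−0.319)×478.75 = 326.03; stream total = 628.28 tonne/day.
After stage 2: water left = (1−0.662)×326.03 = 110.2; final concentrate = 412.45 tonne/day.

412.4 tonne/day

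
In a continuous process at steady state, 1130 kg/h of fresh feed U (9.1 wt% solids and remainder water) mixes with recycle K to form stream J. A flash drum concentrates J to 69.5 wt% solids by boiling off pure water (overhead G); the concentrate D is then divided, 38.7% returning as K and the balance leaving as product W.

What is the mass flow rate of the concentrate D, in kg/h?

Overall solids balance (none leaves overhead): solids in fresh feed = solids in product, i.e. 1130×0.091 = (1−0.387)·D·0.695.
D = 102.83/(0.695×0.613) = 241.37 kg/h.

241.4 kg/h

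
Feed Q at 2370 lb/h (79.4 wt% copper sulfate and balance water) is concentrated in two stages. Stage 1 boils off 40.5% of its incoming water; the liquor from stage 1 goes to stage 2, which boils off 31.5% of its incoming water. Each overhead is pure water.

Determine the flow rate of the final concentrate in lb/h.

water in feed = 2370×0.206 = 488.22 lb/h.
After stage 1: water left = (1−0.405)×488.22 = 290.49; stream total = 2172.3 lb/h.
After stage 2: water left = (1−0.315)×290.49 = 198.99; final concentrate = 2080.8 lb/h.

2081 lb/h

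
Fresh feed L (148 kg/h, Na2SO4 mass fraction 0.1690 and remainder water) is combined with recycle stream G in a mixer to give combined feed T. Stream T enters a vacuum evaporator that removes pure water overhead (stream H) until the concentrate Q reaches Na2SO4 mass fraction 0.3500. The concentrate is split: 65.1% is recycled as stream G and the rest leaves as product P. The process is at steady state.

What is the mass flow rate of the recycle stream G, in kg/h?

Overall Na2SO4 balance (none leaves overhead): Na2SO4 in fresh feed = Na2SO4 in product, i.e. 148×0.169 = (1−0.651)·Q·0.350.
Q = 25.012/(0.350×0.349) = 204.76 kg/h.
Recycle G = 0.651×204.76 = 133.3 kg/h.

133.3 kg/h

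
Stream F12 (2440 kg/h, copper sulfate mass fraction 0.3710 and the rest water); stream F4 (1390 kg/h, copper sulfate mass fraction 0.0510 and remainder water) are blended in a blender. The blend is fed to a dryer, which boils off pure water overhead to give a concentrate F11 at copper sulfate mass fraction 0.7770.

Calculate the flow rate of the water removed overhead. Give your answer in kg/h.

copper sulfate entering = 2440×0.371 + 1390×0.051 = 976.13 kg/h.
All copper sulfate reports to F11, so F11 = 976.13/0.777 = 1256.3 kg/h.
Total feed = 3830 kg/h; overhead = 3830 − 1256.3 = 2573.7 kg/h.

2574 kg/h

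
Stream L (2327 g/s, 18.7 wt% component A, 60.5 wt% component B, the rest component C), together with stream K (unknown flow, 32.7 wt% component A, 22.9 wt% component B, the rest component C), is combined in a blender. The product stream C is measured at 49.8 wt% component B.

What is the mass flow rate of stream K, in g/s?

Let K be the unknown flow. Total out = 2327 + K.
component B balance: 1407.8 + 0.229·K = 0.498·(2327 + K)
(0.229 − 0.498)·K = 0.498×2327 − 1407.8 = -248.99
K = -248.99 / -0.269 = 925.61 g/s

925.6 g/s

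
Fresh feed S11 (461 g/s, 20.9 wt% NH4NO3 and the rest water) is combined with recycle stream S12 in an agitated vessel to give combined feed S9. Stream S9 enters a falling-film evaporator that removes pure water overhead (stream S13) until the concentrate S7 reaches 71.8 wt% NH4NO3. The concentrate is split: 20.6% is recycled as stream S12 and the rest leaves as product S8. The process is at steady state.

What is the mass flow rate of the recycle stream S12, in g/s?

34.82 g/s

Overall NH4NO3 balance (none leaves overhead): NH4NO3 in fresh feed = NH4NO3 in product, i.e. 461×0.209 = (1−0.206)·S7·0.718.
S7 = 96.349/(0.718×0.794) = 169.01 g/s.
Recycle S12 = 0.206×169.01 = 34.815 g/s.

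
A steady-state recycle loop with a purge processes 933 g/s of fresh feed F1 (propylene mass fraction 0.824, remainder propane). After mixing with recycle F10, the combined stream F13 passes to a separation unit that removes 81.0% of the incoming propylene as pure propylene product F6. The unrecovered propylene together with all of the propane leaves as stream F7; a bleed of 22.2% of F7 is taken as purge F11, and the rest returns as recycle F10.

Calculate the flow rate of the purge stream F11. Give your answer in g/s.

202.3 g/s

propane enters only via F1 and leaves only via the purge: 933×0.176 = 0.222×(propane in F7), and the separation unit passes all propane, so propane in F13 = propane in F7 = 739.68 g/s.
propylene in F13: m_A = 933×0.824 + (1−0.222)·(1−0.810)·m_A, so m_A = 768.79/0.8522 = 902.15 g/s.
F7 = (1−0.810)×902.15 + 739.68 = 911.08 g/s.
Purge F11 = 0.222×911.08 = 202.26 g/s.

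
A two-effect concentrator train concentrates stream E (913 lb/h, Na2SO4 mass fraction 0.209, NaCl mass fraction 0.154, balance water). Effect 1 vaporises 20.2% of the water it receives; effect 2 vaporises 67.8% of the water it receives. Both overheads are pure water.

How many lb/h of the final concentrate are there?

water in feed = 913×0.637 = 581.58 lb/h.
After stage 1: water left = (1−0.202)×581.58 = 464.1; stream total = 795.52 lb/h.
After stage 2: water left = (1−0.678)×464.1 = 149.44; final concentrate = 480.86 lb/h.

480.9 lb/h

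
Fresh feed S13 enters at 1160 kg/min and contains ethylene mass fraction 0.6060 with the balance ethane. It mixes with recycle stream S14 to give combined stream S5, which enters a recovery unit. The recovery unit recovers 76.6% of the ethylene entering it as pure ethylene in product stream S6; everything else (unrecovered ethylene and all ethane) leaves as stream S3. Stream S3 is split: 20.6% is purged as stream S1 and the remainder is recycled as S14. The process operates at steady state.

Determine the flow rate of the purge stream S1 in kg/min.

498.7 kg/min

ethane enters only via S13 and leaves only via the purge: 1160×0.394 = 0.206×(ethane in S3), and the recovery unit passes all ethane, so ethane in S5 = ethane in S3 = 2218.6 kg/min.
ethylene in S5: m_A = 1160×0.606 + (1−0.206)·(1−0.766)·m_A, so m_A = 702.96/0.8142 = 863.37 kg/min.
S3 = (1−0.766)×863.37 + 2218.6 = 2420.7 kg/min.
Purge S1 = 0.206×2420.7 = 498.66 kg/min.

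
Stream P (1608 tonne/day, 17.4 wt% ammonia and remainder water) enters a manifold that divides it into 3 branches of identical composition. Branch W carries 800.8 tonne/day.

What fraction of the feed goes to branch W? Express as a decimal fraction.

0.498

Fraction to W = 800.8/1608 = 0.4980.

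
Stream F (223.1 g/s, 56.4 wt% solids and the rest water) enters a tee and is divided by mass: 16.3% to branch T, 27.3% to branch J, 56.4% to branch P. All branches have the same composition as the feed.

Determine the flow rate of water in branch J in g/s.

Branch J total = 0.273×223.1 = 60.906 g/s.
water in J = 0.436×60.906 = 26.555 g/s.

26.56 g/s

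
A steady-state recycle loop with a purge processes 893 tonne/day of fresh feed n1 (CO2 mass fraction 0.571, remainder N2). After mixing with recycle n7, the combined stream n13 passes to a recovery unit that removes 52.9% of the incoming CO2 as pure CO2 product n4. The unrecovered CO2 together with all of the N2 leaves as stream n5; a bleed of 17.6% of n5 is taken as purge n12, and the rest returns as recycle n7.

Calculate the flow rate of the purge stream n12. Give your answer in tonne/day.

452.2 tonne/day

N2 enters only via n1 and leaves only via the purge: 893×0.429 = 0.176×(N2 in n5), and the recovery unit passes all N2, so N2 in n13 = N2 in n5 = 2176.7 tonne/day.
CO2 in n13: m_A = 893×0.571 + (1−0.176)·(1−0.529)·m_A, so m_A = 509.9/0.6119 = 833.32 tonne/day.
n5 = (1−0.529)×833.32 + 2176.7 = 2569.2 tonne/day.
Purge n12 = 0.176×2569.2 = 452.18 tonne/day.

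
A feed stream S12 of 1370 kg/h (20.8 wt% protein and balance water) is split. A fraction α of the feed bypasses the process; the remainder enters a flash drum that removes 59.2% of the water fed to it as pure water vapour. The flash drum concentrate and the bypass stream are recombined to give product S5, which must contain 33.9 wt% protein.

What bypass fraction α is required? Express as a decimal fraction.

0.176

All 1370×0.208 = 284.96 kg/h of protein reaches S5, so S5 = 284.96/0.339 = 840.59 kg/h and vapour = 529.41 kg/h.
The evaporator receives (1−α)·1370 of feed at 0.792 water and removes 0.592 of that water:
0.592×0.792×(1−α)×1370 = 529.41
(1−α) = 529.41/642.34 = 0.8242;  α = 0.1758.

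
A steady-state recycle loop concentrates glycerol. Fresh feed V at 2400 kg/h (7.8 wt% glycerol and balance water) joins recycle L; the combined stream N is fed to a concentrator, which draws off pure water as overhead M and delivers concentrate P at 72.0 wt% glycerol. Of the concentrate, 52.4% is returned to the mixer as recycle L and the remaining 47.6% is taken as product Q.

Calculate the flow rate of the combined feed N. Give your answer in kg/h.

Overall glycerol balance (none leaves overhead): glycerol in fresh feed = glycerol in product, i.e. 2400×0.078 = (1−0.524)·P·0.720.
P = 187.2/(0.720×0.476) = 546.22 kg/h.
Recycle L = 0.524×546.22 = 286.22 kg/h.
Combined feed N = 2400 + 286.22 = 2686.2 kg/h.

2686 kg/h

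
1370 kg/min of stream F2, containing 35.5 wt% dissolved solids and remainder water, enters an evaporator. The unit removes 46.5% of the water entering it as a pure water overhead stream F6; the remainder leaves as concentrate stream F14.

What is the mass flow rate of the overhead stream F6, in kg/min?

410.9 kg/min

water entering = 1370×0.645 = 883.65 kg/min; overhead removed = 0.465×883.65 = 410.9 kg/min.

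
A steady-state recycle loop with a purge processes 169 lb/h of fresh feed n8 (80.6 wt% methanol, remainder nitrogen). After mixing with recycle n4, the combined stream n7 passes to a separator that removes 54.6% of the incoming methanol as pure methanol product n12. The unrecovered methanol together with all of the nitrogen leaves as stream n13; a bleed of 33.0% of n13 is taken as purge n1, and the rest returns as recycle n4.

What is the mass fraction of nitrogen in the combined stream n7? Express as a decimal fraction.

0.337

nitrogen enters only via n8 and leaves only via the purge: 169×0.194 = 0.330×(nitrogen in n13), and the separator passes all nitrogen, so nitrogen in n7 = nitrogen in n13 = 99.352 lb/h.
methanol in n7: m_A = 169×0.806 + (1−0.330)·(1−0.546)·m_A, so m_A = 136.21/0.6958 = 195.76 lb/h.
n7 = 195.76 + 99.352 = 295.11 lb/h.
nitrogen fraction in n7 = 99.352/295.11 = 0.337.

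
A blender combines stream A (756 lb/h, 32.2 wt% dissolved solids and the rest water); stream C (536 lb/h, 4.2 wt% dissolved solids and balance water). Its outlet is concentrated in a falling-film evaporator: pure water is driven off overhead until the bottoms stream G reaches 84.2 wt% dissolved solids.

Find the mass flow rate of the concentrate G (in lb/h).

dissolved solids entering = 756×0.322 + 536×0.042 = 265.94 lb/h.
All dissolved solids reports to G, so G = 265.94/0.842 = 315.85 lb/h.

315.8 lb/h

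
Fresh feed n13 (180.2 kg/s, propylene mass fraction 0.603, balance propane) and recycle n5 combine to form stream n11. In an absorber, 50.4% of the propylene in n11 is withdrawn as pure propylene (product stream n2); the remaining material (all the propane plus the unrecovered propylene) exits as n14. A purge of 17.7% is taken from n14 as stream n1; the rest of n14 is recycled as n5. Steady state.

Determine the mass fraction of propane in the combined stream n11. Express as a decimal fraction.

0.688

propane enters only via n13 and leaves only via the purge: 180.2×0.397 = 0.177×(propane in n14), and the absorber passes all propane, so propane in n11 = propane in n14 = 404.18 kg/s.
propylene in n11: m_A = 180.2×0.603 + (1−0.177)·(1−0.504)·m_A, so m_A = 108.66/0.5918 = 183.61 kg/s.
n11 = 183.61 + 404.18 = 587.79 kg/s.
propane fraction in n11 = 404.18/587.79 = 0.688.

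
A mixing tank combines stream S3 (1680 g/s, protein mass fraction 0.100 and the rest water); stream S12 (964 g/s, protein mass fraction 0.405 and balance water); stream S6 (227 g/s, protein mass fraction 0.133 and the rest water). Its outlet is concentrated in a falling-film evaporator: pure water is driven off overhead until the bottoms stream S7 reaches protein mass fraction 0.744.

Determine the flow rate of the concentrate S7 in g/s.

protein entering = 1680×0.100 + 964×0.405 + 227×0.133 = 588.61 g/s.
All protein reports to S7, so S7 = 588.61/0.744 = 791.14 g/s.

791.1 g/s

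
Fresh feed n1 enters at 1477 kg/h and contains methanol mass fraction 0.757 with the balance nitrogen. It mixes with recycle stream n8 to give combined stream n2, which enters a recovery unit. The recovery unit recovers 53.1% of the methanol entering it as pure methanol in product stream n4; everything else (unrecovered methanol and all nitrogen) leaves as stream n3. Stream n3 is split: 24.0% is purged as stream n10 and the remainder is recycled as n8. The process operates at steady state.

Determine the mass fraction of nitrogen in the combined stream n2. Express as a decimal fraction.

0.463

nitrogen enters only via n1 and leaves only via the purge: 1477×0.243 = 0.240×(nitrogen in n3), and the recovery unit passes all nitrogen, so nitrogen in n2 = nitrogen in n3 = 1495.5 kg/h.
methanol in n2: m_A = 1477×0.757 + (1−0.240)·(1−0.531)·m_A, so m_A = 1118.1/0.6436 = 1737.4 kg/h.
n2 = 1737.4 + 1495.5 = 3232.8 kg/h.
nitrogen fraction in n2 = 1495.5/3232.8 = 0.463.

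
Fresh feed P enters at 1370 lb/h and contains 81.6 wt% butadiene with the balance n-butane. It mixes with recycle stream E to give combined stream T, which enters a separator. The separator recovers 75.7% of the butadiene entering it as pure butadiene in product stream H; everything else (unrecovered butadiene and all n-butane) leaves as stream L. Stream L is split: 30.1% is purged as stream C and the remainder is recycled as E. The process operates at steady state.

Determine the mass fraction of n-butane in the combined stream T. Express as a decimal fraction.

n-butane enters only via P and leaves only via the purge: 1370×0.184 = 0.301×(n-butane in L), and the separator passes all n-butane, so n-butane in T = n-butane in L = 837.48 lb/h.
butadiene in T: m_A = 1370×0.816 + (1−0.301)·(1−0.757)·m_A, so m_A = 1117.9/0.8301 = 1346.7 lb/h.
T = 1346.7 + 837.48 = 2184.1 lb/h.
n-butane fraction in T = 837.48/2184.1 = 0.3834.

0.3834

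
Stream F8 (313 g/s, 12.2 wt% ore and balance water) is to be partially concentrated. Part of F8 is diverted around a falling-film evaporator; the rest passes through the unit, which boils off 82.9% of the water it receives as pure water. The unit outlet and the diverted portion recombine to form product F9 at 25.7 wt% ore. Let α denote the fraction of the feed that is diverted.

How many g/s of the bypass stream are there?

87.11 g/s

All 313×0.122 = 38.186 g/s of ore reaches F9, so F9 = 38.186/0.257 = 148.58 g/s and vapour = 164.42 g/s.
The evaporator receives (1−α)·313 of feed at 0.878 water and removes 0.829 of that water:
0.829×0.878×(1−α)×313 = 164.42
(1−α) = 164.42/227.82 = 0.7217;  α = 0.2783.
Bypass flow = 0.2783×313 = 87.111 g/s.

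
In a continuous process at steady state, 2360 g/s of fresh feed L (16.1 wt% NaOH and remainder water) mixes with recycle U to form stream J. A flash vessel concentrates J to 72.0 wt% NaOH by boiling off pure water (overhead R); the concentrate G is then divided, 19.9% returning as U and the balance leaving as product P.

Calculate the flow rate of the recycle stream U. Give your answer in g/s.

131.1 g/s

Overall NaOH balance (none leaves overhead): NaOH in fresh feed = NaOH in product, i.e. 2360×0.161 = (1−0.199)·G·0.720.
G = 379.96/(0.720×0.801) = 658.83 g/s.
Recycle U = 0.199×658.83 = 131.11 g/s.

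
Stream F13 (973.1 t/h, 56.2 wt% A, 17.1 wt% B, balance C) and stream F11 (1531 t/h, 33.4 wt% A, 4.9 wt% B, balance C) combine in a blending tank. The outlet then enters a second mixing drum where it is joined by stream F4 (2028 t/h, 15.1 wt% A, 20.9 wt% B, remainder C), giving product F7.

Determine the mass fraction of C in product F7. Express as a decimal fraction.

Overall, product flow = 4532.1 t/h.
C in = 973.1×0.267 + 1531×0.617 + 2028×0.640 = 2502.4 t/h.
C fraction in F7 = 0.552.

0.552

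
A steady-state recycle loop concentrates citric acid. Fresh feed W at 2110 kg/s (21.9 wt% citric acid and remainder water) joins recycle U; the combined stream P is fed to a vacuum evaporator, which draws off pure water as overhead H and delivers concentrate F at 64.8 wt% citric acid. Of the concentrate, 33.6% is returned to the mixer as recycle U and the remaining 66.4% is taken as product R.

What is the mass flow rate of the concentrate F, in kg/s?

1074 kg/s

Overall citric acid balance (none leaves overhead): citric acid in fresh feed = citric acid in product, i.e. 2110×0.219 = (1−0.336)·F·0.648.
F = 462.09/(0.648×0.664) = 1073.9 kg/s.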